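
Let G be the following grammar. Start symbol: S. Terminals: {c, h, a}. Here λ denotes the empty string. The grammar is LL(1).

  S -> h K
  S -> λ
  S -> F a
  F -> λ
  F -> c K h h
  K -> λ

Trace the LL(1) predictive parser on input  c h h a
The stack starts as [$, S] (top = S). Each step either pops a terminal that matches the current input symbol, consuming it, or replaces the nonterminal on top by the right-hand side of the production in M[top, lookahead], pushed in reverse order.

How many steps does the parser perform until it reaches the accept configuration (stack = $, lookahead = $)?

7

step 1: stack=$ S  input=c h h a $  — expand S -> F a
step 2: stack=$ a F  input=c h h a $  — expand F -> c K h h
step 3: stack=$ a h h K c  input=c h h a $  — match c
step 4: stack=$ a h h K  input=h h a $  — expand K -> λ
step 5: stack=$ a h h  input=h h a $  — match h
step 6: stack=$ a h  input=h a $  — match h
step 7: stack=$ a  input=a $  — match a
Accept reached after 7 steps.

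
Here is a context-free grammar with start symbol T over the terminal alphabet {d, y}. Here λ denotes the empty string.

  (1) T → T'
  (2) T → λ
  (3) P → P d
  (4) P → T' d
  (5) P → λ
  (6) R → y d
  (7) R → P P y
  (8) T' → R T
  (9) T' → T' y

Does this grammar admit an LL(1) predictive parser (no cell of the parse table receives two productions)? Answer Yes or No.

No

FIRST(T) = {λ, d, y}
FIRST(P) = {λ, d, y}
FIRST(R) = {d, y}
FIRST(T') = {d, y}
FOLLOW(T) = {$, d, y}
FOLLOW(P) = {d, y}
FOLLOW(R) = {$, d, y}
FOLLOW(T') = {$, d, y}
Cell M[P, d] receives both P → P d and P → T' d and P → λ — the grammar is not LL(1).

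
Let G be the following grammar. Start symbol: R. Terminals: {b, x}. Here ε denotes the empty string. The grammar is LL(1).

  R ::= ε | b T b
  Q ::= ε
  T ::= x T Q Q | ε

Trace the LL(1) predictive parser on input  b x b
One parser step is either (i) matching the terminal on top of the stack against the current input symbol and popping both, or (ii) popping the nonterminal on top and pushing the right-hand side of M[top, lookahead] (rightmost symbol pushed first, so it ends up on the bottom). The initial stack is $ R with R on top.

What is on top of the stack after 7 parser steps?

step 1: stack=$ R  input=b x b $  — expand R ::= b T b
step 2: stack=$ b T b  input=b x b $  — match b
step 3: stack=$ b T  input=x b $  — expand T ::= x T Q Q
step 4: stack=$ b Q Q T x  input=x b $  — match x
step 5: stack=$ b Q Q T  input=b $  — expand T ::= ε
step 6: stack=$ b Q Q  input=b $  — expand Q ::= ε
step 7: stack=$ b Q  input=b $  — expand Q ::= ε
Stack after step 7: $ b (top = b).

b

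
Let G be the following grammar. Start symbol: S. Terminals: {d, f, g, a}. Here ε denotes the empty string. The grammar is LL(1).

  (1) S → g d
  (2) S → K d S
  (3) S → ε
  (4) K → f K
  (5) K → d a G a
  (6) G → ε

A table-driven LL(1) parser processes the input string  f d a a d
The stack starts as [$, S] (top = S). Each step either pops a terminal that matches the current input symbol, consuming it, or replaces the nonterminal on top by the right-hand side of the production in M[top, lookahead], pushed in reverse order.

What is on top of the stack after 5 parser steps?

a

step 1: stack=$ S  input=f d a a d $  — expand S → K d S
step 2: stack=$ S d K  input=f d a a d $  — expand K → f K
step 3: stack=$ S d K f  input=f d a a d $  — match f
step 4: stack=$ S d K  input=d a a d $  — expand K → d a G a
step 5: stack=$ S d a G a d  input=d a a d $  — match d
Stack after step 5: $ S d a G a (top = a).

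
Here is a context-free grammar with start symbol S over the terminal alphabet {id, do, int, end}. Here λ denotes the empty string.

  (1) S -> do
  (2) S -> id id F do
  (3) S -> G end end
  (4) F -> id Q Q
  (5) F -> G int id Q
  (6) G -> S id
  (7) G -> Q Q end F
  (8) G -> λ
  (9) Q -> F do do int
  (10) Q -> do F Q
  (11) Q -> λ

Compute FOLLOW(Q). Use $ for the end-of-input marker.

FIRST(S) = {do, end, id, int}  (via G end end)
FIRST(F) = {do, end, id, int}  (via G int id Q)
FIRST(Q) = {λ, do, end, id, int}  (via F do do int)
FIRST(G) = {λ, do, end, id, int}  (via S id, Q Q end F)
FOLLOW(S) includes $ since S is the start symbol.
FOLLOW(S): in G->S id, S is followed by id with FIRST {id}. Thus FOLLOW(S) = {$, id}.
FOLLOW(G): in S->G end end, G is followed by end end with FIRST {end}; in F->G int id Q, G is followed by int id Q with FIRST {int}. Thus FOLLOW(G) = {end, int}.
FOLLOW(F): in S->id id F do, F is followed by do with FIRST {do}; in G->Q Q end F, the suffix after F is empty, so FOLLOW(F) ⊇ FOLLOW(G) = {end, int}; in Q->F do do int, F is followed by do do int with FIRST {do}; in Q->do F Q, F is followed by Q with FIRST {λ, do, end, id, int}; in Q->do F Q, the suffix after F is nullable, so FOLLOW(F) ⊇ FOLLOW(Q) = {do, end, id, int}. Thus FOLLOW(F) = {do, end, id, int}.
FOLLOW(Q): in F->id Q Q (occurrence 1), Q is followed by Q with FIRST {λ, do, end, id, int}; in F->id Q Q (occurrence 1), the suffix after Q is nullable, so FOLLOW(Q) ⊇ FOLLOW(F) = {do, end, id, int}; in F->id Q Q (occurrence 2), the suffix after Q is empty, so FOLLOW(Q) ⊇ FOLLOW(F) = {do, end, id, int}; in F->G int id Q, the suffix after Q is empty, so FOLLOW(Q) ⊇ FOLLOW(F) = {do, end, id, int}; in G->Q Q end F (occurrence 1), Q is followed by Q end F with FIRST {do, end, id, int}; in G->Q Q end F (occurrence 2), Q is followed by end F with FIRST {end}; in Q->do F Q, the suffix after Q is empty (adds nothing new). Thus FOLLOW(Q) = {do, end, id, int}.

{do, end, id, int}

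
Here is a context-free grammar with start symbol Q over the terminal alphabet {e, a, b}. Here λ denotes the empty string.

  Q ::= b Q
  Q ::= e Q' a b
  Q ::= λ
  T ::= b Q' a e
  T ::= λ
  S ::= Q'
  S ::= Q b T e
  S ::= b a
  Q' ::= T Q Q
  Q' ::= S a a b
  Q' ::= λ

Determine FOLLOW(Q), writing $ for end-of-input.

{$, a, b, e}

FIRST(Q): from Q::=b Q we get {b}; from Q::=e Q' a b we get {e}; from Q::=λ we get {λ}. So FIRST(Q) = {λ, b, e}.
FIRST(T): from T::=b Q' a e we get {b}; from T::=λ we get {λ}. So FIRST(T) = {λ, b}.
FIRST(S): from S::=Q' we get {λ, a, b, e}; from S::=Q b T e we get {b, e}; from S::=b a we get {b}. So FIRST(S) = {λ, a, b, e}.
FIRST(Q'): from Q'::=T Q Q we get {λ, b, e}; from Q'::=S a a b we get {a, b, e}; from Q'::=λ we get {λ}. So FIRST(Q') = {λ, a, b, e}.
FOLLOW(Q) includes $ since Q is the start symbol.
FOLLOW(S): in Q'::=S a a b, S is followed by a a b with FIRST {a}. Thus FOLLOW(S) = {a}.
FOLLOW(Q'): in Q::=e Q' a b, Q' is followed by a b with FIRST {a}; in T::=b Q' a e, Q' is followed by a e with FIRST {a}; in S::=Q', the suffix after Q' is empty, so FOLLOW(Q') ⊇ FOLLOW(S) = {a}. Thus FOLLOW(Q') = {a}.
FOLLOW(Q): in Q::=b Q, the suffix after Q is empty (adds nothing new); in S::=Q b T e, Q is followed by b T e with FIRST {b}; in Q'::=T Q Q (occurrence 1), Q is followed by Q with FIRST {λ, b, e}; in Q'::=T Q Q (occurrence 1), the suffix after Q is nullable, so FOLLOW(Q) ⊇ FOLLOW(Q') = {a}; in Q'::=T Q Q (occurrence 2), the suffix after Q is empty, so FOLLOW(Q) ⊇ FOLLOW(Q') = {a}. Thus FOLLOW(Q) = {$, a, b, e}.
FOLLOW(T): in S::=Q b T e, T is followed by e with FIRST {e}; in Q'::=T Q Q, T is followed by Q Q with FIRST {λ, b, e}; in Q'::=T Q Q, the suffix after T is nullable, so FOLLOW(T) ⊇ FOLLOW(Q') = {a}. Thus FOLLOW(T) = {a, b, e}.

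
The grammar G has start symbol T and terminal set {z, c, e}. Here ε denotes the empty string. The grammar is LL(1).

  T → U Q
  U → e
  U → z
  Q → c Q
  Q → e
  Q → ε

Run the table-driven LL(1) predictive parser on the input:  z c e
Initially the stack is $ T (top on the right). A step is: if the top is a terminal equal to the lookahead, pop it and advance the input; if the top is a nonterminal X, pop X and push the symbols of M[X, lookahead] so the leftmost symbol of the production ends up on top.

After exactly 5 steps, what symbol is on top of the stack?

     Stack  Input    Action
  1  $ T    z c e $  expand T → U Q
  2  $ Q U  z c e $  expand U → z
  3  $ Q z  z c e $  match z
  4  $ Q    c e $    expand Q → c Q
  5  $ Q c  c e $    match c
Stack after step 5: $ Q (top = Q).

Q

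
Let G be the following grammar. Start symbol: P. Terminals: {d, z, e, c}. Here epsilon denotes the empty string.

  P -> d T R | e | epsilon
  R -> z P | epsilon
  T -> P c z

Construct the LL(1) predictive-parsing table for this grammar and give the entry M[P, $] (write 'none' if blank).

FIRST(P): from P->d T R we get {d}; from P->e we get {e}; from P->epsilon we get {epsilon}. So FIRST(P) = {epsilon, d, e}.
FIRST(R): from R->z P we get {z}; from R->epsilon we get {epsilon}. So FIRST(R) = {epsilon, z}.
FIRST(T): from T->P c z we get {c, d, e}. So FIRST(T) = {c, d, e}.
FOLLOW(P) includes $ since P is the start symbol.
FOLLOW(P): in R->z P, the suffix after P is empty, so FOLLOW(P) ⊇ FOLLOW(R) = {$, c}; in T->P c z, P is followed by c z with FIRST {c}. Thus FOLLOW(P) = {$, c}.
FOLLOW(R): in P->d T R, the suffix after R is empty, so FOLLOW(R) ⊇ FOLLOW(P) = {$, c}. Thus FOLLOW(R) = {$, c}.
For P -> d T R: FIRST(d T R) = {d}, so it goes in M[P, t] for t ∈ {d}.
For P -> e: FIRST(e) = {e}, so it goes in M[P, t] for t ∈ {e}.
For P -> epsilon: FIRST(epsilon) = {epsilon}, so it goes in M[P, t] for t ∈ {}; since epsilon ∈ FIRST, also for every t ∈ FOLLOW(P) = {$, c}.

P -> epsilon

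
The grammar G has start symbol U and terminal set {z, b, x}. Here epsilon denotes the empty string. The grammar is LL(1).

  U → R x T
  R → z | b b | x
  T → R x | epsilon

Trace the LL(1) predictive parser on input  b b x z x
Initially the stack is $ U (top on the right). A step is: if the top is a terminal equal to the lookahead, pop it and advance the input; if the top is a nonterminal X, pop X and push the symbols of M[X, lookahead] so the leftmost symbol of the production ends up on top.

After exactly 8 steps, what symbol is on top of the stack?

x

     Stack      Input        Action
  1  $ U        b b x z x $  expand U → R x T
  2  $ T x R    b b x z x $  expand R → b b
  3  $ T x b b  b b x z x $  match b
  4  $ T x b    b x z x $    match b
  5  $ T x      x z x $      match x
  6  $ T        z x $        expand T → R x
  7  $ x R      z x $        expand R → z
  8  $ x z      z x $        match z
Stack after step 8: $ x (top = x).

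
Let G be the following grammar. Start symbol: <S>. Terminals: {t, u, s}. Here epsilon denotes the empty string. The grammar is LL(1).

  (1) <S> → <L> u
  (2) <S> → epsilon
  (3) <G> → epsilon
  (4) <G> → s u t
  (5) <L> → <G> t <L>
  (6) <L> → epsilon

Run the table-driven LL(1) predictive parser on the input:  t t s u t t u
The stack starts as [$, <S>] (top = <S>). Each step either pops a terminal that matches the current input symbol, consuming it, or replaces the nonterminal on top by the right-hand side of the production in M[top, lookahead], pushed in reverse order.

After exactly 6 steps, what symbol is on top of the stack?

t

     Stack          Input            Action
  1  $ <S>          t t s u t t u $  expand <S> → <L> u
  2  $ u <L>        t t s u t t u $  expand <L> → <G> t <L>
  3  $ u <L> t <G>  t t s u t t u $  expand <G> → epsilon
  4  $ u <L> t      t t s u t t u $  match t
  5  $ u <L>        t s u t t u $    expand <L> → <G> t <L>
  6  $ u <L> t <G>  t s u t t u $    expand <G> → epsilon
Stack after step 6: $ u <L> t (top = t).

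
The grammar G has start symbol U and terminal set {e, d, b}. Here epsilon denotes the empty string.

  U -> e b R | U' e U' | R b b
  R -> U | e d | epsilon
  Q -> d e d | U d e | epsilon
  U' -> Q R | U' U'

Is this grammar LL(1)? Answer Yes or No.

No

FIRST(U) = {b, d, e}
FIRST(R) = {epsilon, b, d, e}
FIRST(Q) = {epsilon, b, d, e}
FIRST(U') = {epsilon, b, d, e}
FOLLOW(U) = {$, b, d, e}
FOLLOW(R) = {$, b, d, e}
FOLLOW(Q) = {$, b, d, e}
FOLLOW(U') = {$, b, d, e}
Cell M[Q, b] receives both Q -> U d e and Q -> epsilon — the grammar is not LL(1).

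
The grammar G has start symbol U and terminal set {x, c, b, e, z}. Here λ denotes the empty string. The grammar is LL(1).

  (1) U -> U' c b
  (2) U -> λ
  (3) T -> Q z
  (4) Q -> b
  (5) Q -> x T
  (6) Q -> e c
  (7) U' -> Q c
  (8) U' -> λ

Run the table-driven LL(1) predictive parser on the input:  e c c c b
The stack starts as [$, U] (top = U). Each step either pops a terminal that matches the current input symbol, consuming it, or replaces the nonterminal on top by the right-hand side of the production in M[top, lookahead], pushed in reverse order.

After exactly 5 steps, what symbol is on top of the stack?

     Stack        Input        Action
  1  $ U          e c c c b $  expand U -> U' c b
  2  $ b c U'     e c c c b $  expand U' -> Q c
  3  $ b c c Q    e c c c b $  expand Q -> e c
  4  $ b c c c e  e c c c b $  match e
  5  $ b c c c    c c c b $    match c
Stack after step 5: $ b c c (top = c).

c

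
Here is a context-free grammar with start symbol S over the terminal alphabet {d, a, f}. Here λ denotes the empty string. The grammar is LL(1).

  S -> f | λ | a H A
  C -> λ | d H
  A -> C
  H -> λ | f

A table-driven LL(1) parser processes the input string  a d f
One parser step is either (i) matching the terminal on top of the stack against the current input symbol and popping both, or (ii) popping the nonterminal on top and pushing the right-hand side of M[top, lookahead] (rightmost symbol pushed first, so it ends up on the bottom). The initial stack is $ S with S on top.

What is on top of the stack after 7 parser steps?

step 1: stack=$ S  input=a d f $  — expand S -> a H A
step 2: stack=$ A H a  input=a d f $  — match a
step 3: stack=$ A H  input=d f $  — expand H -> λ
step 4: stack=$ A  input=d f $  — expand A -> C
step 5: stack=$ C  input=d f $  — expand C -> d H
step 6: stack=$ H d  input=d f $  — match d
step 7: stack=$ H  input=f $  — expand H -> f
Stack after step 7: $ f (top = f).

f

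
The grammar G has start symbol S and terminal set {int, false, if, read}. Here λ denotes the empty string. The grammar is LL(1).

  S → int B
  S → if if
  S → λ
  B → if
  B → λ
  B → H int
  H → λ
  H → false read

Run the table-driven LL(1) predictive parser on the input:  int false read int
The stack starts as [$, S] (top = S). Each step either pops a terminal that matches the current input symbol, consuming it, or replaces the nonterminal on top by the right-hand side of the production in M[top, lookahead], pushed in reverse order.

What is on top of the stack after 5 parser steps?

step 1: stack=$ S  input=int false read int $  — expand S → int B
step 2: stack=$ B int  input=int false read int $  — match int
step 3: stack=$ B  input=false read int $  — expand B → H int
step 4: stack=$ int H  input=false read int $  — expand H → false read
step 5: stack=$ int read false  input=false read int $  — match false
Stack after step 5: $ int read (top = read).

read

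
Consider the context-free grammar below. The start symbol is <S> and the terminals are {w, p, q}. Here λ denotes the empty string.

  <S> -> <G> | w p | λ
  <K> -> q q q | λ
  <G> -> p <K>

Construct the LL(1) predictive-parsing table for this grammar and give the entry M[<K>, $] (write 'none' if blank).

FIRST(<K>): from <K>->q q q we get {q}; from <K>->λ we get {λ}. So FIRST(<K>) = {λ, q}.
FIRST(<G>): from <G>->p <K> we get {p}. So FIRST(<G>) = {p}.
FIRST(<S>): from <S>-><G> we get {p}; from <S>->w p we get {w}; from <S>->λ we get {λ}. So FIRST(<S>) = {λ, p, w}.
FOLLOW(<S>) includes $ since <S> is the start symbol.
FOLLOW(<G>): in <S>-><G>, the suffix after <G> is empty, so FOLLOW(<G>) ⊇ FOLLOW(<S>) = {$}. Thus FOLLOW(<G>) = {$}.
FOLLOW(<K>): in <G>->p <K>, the suffix after <K> is empty, so FOLLOW(<K>) ⊇ FOLLOW(<G>) = {$}. Thus FOLLOW(<K>) = {$}.
For <K> -> q q q: FIRST(q q q) = {q}, so it goes in M[<K>, t] for t ∈ {q}.
For <K> -> λ: FIRST(λ) = {λ}, so it goes in M[<K>, t] for t ∈ {}; since λ ∈ FIRST, also for every t ∈ FOLLOW(<K>) = {$}.

<K> -> λ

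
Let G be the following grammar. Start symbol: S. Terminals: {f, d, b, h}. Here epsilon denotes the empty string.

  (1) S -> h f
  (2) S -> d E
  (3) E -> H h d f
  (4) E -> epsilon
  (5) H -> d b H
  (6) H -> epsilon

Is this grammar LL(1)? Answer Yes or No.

FIRST(S) = {d, h}
FIRST(E) = {epsilon, d, h}
FIRST(H) = {epsilon, d}
FOLLOW(S) = {$}
FOLLOW(E) = {$}
FOLLOW(H) = {h}
Each cell of M receives at most one production.

Yes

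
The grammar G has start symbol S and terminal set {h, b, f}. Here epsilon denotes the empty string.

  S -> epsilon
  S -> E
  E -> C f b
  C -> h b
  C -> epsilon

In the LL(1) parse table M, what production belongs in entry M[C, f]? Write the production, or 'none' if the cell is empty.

C -> epsilon

FIRST(C) = {epsilon, h}
FIRST(E) = {f, h}  (via C f b)
FIRST(S) = {epsilon, f, h}  (via E)
FOLLOW(S) includes $ since S is the start symbol.
FOLLOW(C): in E->C f b, C is followed by f b with FIRST {f}. Thus FOLLOW(C) = {f}.
For C -> h b: FIRST(h b) = {h}, so it goes in M[C, t] for t ∈ {h}.
For C -> epsilon: FIRST(epsilon) = {epsilon}, so it goes in M[C, t] for t ∈ {}; since epsilon ∈ FIRST, also for every t ∈ FOLLOW(C) = {f}.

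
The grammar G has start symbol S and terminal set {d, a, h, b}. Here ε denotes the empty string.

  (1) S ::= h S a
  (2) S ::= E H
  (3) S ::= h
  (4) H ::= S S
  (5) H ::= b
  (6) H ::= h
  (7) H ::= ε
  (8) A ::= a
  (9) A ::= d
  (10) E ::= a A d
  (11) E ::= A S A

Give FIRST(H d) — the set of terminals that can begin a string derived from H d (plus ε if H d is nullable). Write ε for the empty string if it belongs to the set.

FIRST(A) = {a, d}
FIRST(E) = {a, d}  (via A S A)
FIRST(S) = {a, d, h}  (via E H)
FIRST(H) = {ε, a, b, d, h}  (via S S)
FIRST(H d): take FIRST of each symbol in turn, carrying on past any symbol whose FIRST contains ε; result {a, b, d, h}.

{a, b, d, h}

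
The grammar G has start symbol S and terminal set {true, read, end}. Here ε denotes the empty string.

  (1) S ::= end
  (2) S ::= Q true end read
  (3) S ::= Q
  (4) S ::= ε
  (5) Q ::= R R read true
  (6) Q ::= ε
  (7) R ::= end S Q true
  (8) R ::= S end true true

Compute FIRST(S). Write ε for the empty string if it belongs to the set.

{ε, end, true}

FIRST(S): from S::=end we get {end}; from S::=Q true end read we get {end, true}; from S::=Q we get {ε, end, true}; from S::=ε we get {ε}. So FIRST(S) = {ε, end, true}.
FIRST(R): from R::=end S Q true we get {end}; from R::=S end true true we get {end, true}. So FIRST(R) = {end, true}.
FIRST(Q): from Q::=R R read true we get {end, true}; from Q::=ε we get {ε}. So FIRST(Q) = {ε, end, true}.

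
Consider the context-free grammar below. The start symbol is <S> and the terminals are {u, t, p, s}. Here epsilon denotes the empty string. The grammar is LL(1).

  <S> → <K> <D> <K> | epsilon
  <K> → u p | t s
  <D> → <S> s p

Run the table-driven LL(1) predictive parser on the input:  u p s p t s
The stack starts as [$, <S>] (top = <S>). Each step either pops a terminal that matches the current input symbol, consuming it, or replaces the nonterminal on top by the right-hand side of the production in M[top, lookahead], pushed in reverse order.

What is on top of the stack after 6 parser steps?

s

step 1: stack=$ <S>  input=u p s p t s $  — expand <S> → <K> <D> <K>
step 2: stack=$ <K> <D> <K>  input=u p s p t s $  — expand <K> → u p
step 3: stack=$ <K> <D> p u  input=u p s p t s $  — match u
step 4: stack=$ <K> <D> p  input=p s p t s $  — match p
step 5: stack=$ <K> <D>  input=s p t s $  — expand <D> → <S> s p
step 6: stack=$ <K> p s <S>  input=s p t s $  — expand <S> → epsilon
Stack after step 6: $ <K> p s (top = s).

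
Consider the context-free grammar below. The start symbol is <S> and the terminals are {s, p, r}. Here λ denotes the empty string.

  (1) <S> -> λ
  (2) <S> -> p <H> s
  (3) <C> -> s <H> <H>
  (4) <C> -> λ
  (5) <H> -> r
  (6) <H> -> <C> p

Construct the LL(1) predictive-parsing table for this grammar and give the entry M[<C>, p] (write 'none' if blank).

FIRST(<S>) = {λ, p}
FIRST(<C>) = {λ, s}
FIRST(<H>) = {p, r, s}  (via <C> p)
FOLLOW(<S>) includes $ since <S> is the start symbol.
FOLLOW(<C>): in <H>-><C> p, <C> is followed by p with FIRST {p}. Thus FOLLOW(<C>) = {p}.
For <C> -> s <H> <H>: FIRST(s <H> <H>) = {s}, so it goes in M[<C>, t] for t ∈ {s}.
For <C> -> λ: FIRST(λ) = {λ}, so it goes in M[<C>, t] for t ∈ {}; since λ ∈ FIRST, also for every t ∈ FOLLOW(<C>) = {p}.

<C> -> λ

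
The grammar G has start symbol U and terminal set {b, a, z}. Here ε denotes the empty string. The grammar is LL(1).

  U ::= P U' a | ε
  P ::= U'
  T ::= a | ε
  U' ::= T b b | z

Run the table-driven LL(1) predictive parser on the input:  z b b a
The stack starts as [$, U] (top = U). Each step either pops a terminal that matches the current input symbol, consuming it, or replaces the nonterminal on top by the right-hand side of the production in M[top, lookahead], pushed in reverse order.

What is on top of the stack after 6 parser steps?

b

     Stack      Input      Action
  1  $ U        z b b a $  expand U ::= P U' a
  2  $ a U' P   z b b a $  expand P ::= U'
  3  $ a U' U'  z b b a $  expand U' ::= z
  4  $ a U' z   z b b a $  match z
  5  $ a U'     b b a $    expand U' ::= T b b
  6  $ a b b T  b b a $    expand T ::= ε
Stack after step 6: $ a b b (top = b).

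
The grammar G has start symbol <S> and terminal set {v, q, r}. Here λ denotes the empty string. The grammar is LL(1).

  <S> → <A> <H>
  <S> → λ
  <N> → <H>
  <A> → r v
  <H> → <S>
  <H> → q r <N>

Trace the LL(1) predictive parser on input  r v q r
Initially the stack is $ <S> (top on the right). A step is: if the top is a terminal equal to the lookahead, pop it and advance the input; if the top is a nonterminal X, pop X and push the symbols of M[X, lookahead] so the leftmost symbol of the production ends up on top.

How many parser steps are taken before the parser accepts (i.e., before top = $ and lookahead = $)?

10

      Stack      Input      Action
   1  $ <S>      r v q r $  expand <S> → <A> <H>
   2  $ <H> <A>  r v q r $  expand <A> → r v
   3  $ <H> v r  r v q r $  match r
   4  $ <H> v    v q r $    match v
   5  $ <H>      q r $      expand <H> → q r <N>
   6  $ <N> r q  q r $      match q
   7  $ <N> r    r $        match r
   8  $ <N>      $          expand <N> → <H>
   9  $ <H>      $          expand <H> → <S>
  10  $ <S>      $          expand <S> → λ
Accept reached after 10 steps.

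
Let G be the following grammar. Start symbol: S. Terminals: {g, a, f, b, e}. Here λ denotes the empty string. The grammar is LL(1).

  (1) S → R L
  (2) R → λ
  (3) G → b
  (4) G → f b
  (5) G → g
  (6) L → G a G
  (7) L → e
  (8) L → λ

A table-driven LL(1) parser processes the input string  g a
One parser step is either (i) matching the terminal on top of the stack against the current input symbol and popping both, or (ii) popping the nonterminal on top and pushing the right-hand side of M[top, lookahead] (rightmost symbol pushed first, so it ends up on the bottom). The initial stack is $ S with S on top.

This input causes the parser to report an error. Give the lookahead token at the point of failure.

$

step 1: stack=$ S  input=g a $  — expand S → R L
step 2: stack=$ L R  input=g a $  — expand R → λ
step 3: stack=$ L  input=g a $  — expand L → G a G
step 4: stack=$ G a G  input=g a $  — expand G → g
step 5: stack=$ G a g  input=g a $  — match g
step 6: stack=$ G a  input=a $  — match a
step 7: stack=$ G  input=$  — error: M[G, $] is empty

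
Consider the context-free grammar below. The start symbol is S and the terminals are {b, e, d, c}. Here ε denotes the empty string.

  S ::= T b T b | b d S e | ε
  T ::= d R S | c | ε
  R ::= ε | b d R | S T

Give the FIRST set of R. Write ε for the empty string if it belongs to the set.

{ε, b, c, d}

FIRST(T): from T::=d R S we get {d}; from T::=c we get {c}; from T::=ε we get {ε}. So FIRST(T) = {ε, c, d}.
FIRST(S): from S::=T b T b we get {b, c, d}; from S::=b d S e we get {b}; from S::=ε we get {ε}. So FIRST(S) = {ε, b, c, d}.
FIRST(R): from R::=ε we get {ε}; from R::=b d R we get {b}; from R::=S T we get {ε, b, c, d}. So FIRST(R) = {ε, b, c, d}.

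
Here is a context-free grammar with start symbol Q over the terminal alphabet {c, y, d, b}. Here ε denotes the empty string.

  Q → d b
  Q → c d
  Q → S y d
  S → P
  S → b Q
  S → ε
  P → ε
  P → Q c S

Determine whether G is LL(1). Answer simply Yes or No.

FIRST(Q) = {b, c, d, y}
FIRST(S) = {ε, b, c, d, y}
FIRST(P) = {ε, b, c, d, y}
FOLLOW(Q) = {$, c, y}
FOLLOW(S) = {y}
FOLLOW(P) = {y}
Cell M[P, y] receives both P → ε and P → Q c S — the grammar is not LL(1).

No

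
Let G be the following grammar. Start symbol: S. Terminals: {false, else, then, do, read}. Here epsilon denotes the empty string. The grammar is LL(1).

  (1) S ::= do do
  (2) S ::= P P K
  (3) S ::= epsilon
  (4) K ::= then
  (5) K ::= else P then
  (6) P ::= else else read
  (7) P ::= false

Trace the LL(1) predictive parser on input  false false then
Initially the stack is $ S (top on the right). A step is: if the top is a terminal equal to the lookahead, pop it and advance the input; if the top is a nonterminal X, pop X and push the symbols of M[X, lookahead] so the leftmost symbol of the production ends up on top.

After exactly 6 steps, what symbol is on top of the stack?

then

step 1: stack=$ S  input=false false then $  — expand S ::= P P K
step 2: stack=$ K P P  input=false false then $  — expand P ::= false
step 3: stack=$ K P false  input=false false then $  — match false
step 4: stack=$ K P  input=false then $  — expand P ::= false
step 5: stack=$ K false  input=false then $  — match false
step 6: stack=$ K  input=then $  — expand K ::= then
Stack after step 6: $ then (top = then).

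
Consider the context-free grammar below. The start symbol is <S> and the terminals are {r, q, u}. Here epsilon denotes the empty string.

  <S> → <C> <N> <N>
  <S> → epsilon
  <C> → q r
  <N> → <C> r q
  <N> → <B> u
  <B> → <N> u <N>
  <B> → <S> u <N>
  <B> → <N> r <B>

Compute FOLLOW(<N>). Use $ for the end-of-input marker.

{$, q, r, u}

FIRST(<C>): from <C>→q r we get {q}. So FIRST(<C>) = {q}.
FIRST(<S>): from <S>→<C> <N> <N> we get {q}; from <S>→epsilon we get {epsilon}. So FIRST(<S>) = {epsilon, q}.
FIRST(<N>): from <N>→<C> r q we get {q}; from <N>→<B> u we get {q, u}. So FIRST(<N>) = {q, u}.
FIRST(<B>): from <B>→<N> u <N> we get {q, u}; from <B>→<S> u <N> we get {q, u}; from <B>→<N> r <B> we get {q, u}. So FIRST(<B>) = {q, u}.
FOLLOW(<S>) includes $ since <S> is the start symbol.
FOLLOW(<S>): in <B>→<S> u <N>, <S> is followed by u <N> with FIRST {u}. Thus FOLLOW(<S>) = {$, u}.
FOLLOW(<C>): in <S>→<C> <N> <N>, <C> is followed by <N> <N> with FIRST {q, u}; in <N>→<C> r q, <C> is followed by r q with FIRST {r}. Thus FOLLOW(<C>) = {q, r, u}.
FOLLOW(<B>): in <N>→<B> u, <B> is followed by u with FIRST {u}; in <B>→<N> r <B>, the suffix after <B> is empty (adds nothing new). Thus FOLLOW(<B>) = {u}.
FOLLOW(<N>): in <S>→<C> <N> <N> (occurrence 1), <N> is followed by <N> with FIRST {q, u}; in <S>→<C> <N> <N> (occurrence 2), the suffix after <N> is empty, so FOLLOW(<N>) ⊇ FOLLOW(<S>) = {$, u}; in <B>→<N> u <N> (occurrence 1), <N> is followed by u <N> with FIRST {u}; in <B>→<N> u <N> (occurrence 2), the suffix after <N> is empty, so FOLLOW(<N>) ⊇ FOLLOW(<B>) = {u}; in <B>→<S> u <N>, the suffix after <N> is empty, so FOLLOW(<N>) ⊇ FOLLOW(<B>) = {u}; in <B>→<N> r <B>, <N> is followed by r <B> with FIRST {r}. Thus FOLLOW(<N>) = {$, q, r, u}.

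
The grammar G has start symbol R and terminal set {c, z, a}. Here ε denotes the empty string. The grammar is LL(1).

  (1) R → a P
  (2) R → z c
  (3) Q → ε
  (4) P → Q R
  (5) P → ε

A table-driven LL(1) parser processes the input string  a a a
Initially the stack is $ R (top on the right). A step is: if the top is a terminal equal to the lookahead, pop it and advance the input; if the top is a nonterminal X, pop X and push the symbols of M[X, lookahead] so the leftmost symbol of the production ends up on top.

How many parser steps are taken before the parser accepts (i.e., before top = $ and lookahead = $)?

11

step 1: stack=$ R  input=a a a $  — expand R → a P
step 2: stack=$ P a  input=a a a $  — match a
step 3: stack=$ P  input=a a $  — expand P → Q R
step 4: stack=$ R Q  input=a a $  — expand Q → ε
step 5: stack=$ R  input=a a $  — expand R → a P
step 6: stack=$ P a  input=a a $  — match a
step 7: stack=$ P  input=a $  — expand P → Q R
step 8: stack=$ R Q  input=a $  — expand Q → ε
step 9: stack=$ R  input=a $  — expand R → a P
step 10: stack=$ P a  input=a $  — match a
step 11: stack=$ P  input=$  — expand P → ε
Accept reached after 11 steps.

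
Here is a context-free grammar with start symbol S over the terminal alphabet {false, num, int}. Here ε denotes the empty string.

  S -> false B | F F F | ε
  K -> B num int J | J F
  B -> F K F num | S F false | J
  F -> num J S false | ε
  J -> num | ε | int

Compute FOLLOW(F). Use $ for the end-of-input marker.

FIRST(F) = {ε, num}
FIRST(J) = {ε, int, num}
FIRST(S) = {ε, false, num}  (via F F F)
FIRST(K) = {ε, false, int, num}  (via B num int J, J F)
FIRST(B) = {ε, false, int, num}  (via F K F num, S F false, J)
FOLLOW(S) includes $ since S is the start symbol.
FOLLOW(S): in B->S F false, S is followed by F false with FIRST {false, num}; in F->num J S false, S is followed by false with FIRST {false}. Thus FOLLOW(S) = {$, false, num}.
FOLLOW(K): in B->F K F num, K is followed by F num with FIRST {num}. Thus FOLLOW(K) = {num}.
FOLLOW(B): in S->false B, the suffix after B is empty, so FOLLOW(B) ⊇ FOLLOW(S) = {$, false, num}; in K->B num int J, B is followed by num int J with FIRST {num}. Thus FOLLOW(B) = {$, false, num}.
FOLLOW(F): in S->F F F (occurrence 1), F is followed by F F with FIRST {ε, num}; in S->F F F (occurrence 1), the suffix after F is nullable, so FOLLOW(F) ⊇ FOLLOW(S) = {$, false, num}; in S->F F F (occurrence 2), F is followed by F with FIRST {ε, num}; in S->F F F (occurrence 2), the suffix after F is nullable, so FOLLOW(F) ⊇ FOLLOW(S) = {$, false, num}; in S->F F F (occurrence 3), the suffix after F is empty, so FOLLOW(F) ⊇ FOLLOW(S) = {$, false, num}; in K->J F, the suffix after F is empty, so FOLLOW(F) ⊇ FOLLOW(K) = {num}; in B->F K F num (occurrence 1), F is followed by K F num with FIRST {false, int, num}; in B->F K F num (occurrence 2), F is followed by num with FIRST {num}; in B->S F false, F is followed by false with FIRST {false}. Thus FOLLOW(F) = {$, false, int, num}.
FOLLOW(J): in K->B num int J, the suffix after J is empty, so FOLLOW(J) ⊇ FOLLOW(K) = {num}; in K->J F, J is followed by F with FIRST {ε, num}; in K->J F, the suffix after J is nullable, so FOLLOW(J) ⊇ FOLLOW(K) = {num}; in B->J, the suffix after J is empty, so FOLLOW(J) ⊇ FOLLOW(B) = {$, false, num}; in F->num J S false, J is followed by S false with FIRST {false, num}. Thus FOLLOW(J) = {$, false, num}.

{$, false, int, num}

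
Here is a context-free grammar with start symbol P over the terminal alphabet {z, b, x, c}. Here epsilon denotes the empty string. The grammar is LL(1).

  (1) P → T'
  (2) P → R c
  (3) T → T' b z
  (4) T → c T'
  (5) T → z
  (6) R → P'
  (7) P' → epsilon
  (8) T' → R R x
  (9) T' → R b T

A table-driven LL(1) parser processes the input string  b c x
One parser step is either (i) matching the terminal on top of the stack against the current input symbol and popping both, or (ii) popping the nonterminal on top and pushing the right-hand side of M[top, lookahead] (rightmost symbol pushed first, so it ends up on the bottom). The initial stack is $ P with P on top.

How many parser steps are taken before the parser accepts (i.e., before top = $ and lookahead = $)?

13

      Stack     Input    Action
   1  $ P       b c x $  expand P → T'
   2  $ T'      b c x $  expand T' → R b T
   3  $ T b R   b c x $  expand R → P'
   4  $ T b P'  b c x $  expand P' → epsilon
   5  $ T b     b c x $  match b
   6  $ T       c x $    expand T → c T'
   7  $ T' c    c x $    match c
   8  $ T'      x $      expand T' → R R x
   9  $ x R R   x $      expand R → P'
  10  $ x R P'  x $      expand P' → epsilon
  11  $ x R     x $      expand R → P'
  12  $ x P'    x $      expand P' → epsilon
  13  $ x       x $      match x
Accept reached after 13 steps.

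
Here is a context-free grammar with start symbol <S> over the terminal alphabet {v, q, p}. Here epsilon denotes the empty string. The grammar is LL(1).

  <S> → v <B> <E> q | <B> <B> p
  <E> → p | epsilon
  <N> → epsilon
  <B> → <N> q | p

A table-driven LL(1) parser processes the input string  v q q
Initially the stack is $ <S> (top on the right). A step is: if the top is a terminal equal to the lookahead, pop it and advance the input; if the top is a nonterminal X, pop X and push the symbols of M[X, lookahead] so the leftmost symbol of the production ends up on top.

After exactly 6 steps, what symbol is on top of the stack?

step 1: stack=$ <S>  input=v q q $  — expand <S> → v <B> <E> q
step 2: stack=$ q <E> <B> v  input=v q q $  — match v
step 3: stack=$ q <E> <B>  input=q q $  — expand <B> → <N> q
step 4: stack=$ q <E> q <N>  input=q q $  — expand <N> → epsilon
step 5: stack=$ q <E> q  input=q q $  — match q
step 6: stack=$ q <E>  input=q $  — expand <E> → epsilon
Stack after step 6: $ q (top = q).

q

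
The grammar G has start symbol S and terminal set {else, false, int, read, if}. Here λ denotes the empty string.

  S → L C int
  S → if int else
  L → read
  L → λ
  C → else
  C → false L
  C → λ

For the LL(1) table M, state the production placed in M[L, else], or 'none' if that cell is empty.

FIRST(L) = {λ, read}
FIRST(C) = {λ, else, false}
FIRST(S) = {else, false, if, int, read}  (via L C int)
FOLLOW(S) includes $ since S is the start symbol.
FOLLOW(C): in S→L C int, C is followed by int with FIRST {int}. Thus FOLLOW(C) = {int}.
FOLLOW(L): in S→L C int, L is followed by C int with FIRST {else, false, int}; in C→false L, the suffix after L is empty, so FOLLOW(L) ⊇ FOLLOW(C) = {int}. Thus FOLLOW(L) = {else, false, int}.
For L → read: FIRST(read) = {read}, so it goes in M[L, t] for t ∈ {read}.
For L → λ: FIRST(λ) = {λ}, so it goes in M[L, t] for t ∈ {}; since λ ∈ FIRST, also for every t ∈ FOLLOW(L) = {else, false, int}.

L → λ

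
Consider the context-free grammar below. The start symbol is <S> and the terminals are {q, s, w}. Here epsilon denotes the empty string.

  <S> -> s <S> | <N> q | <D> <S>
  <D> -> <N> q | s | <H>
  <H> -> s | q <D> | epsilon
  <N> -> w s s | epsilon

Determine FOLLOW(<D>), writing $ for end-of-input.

{q, s, w}

FIRST(<H>): from <H>->s we get {s}; from <H>->q <D> we get {q}; from <H>->epsilon we get {epsilon}. So FIRST(<H>) = {epsilon, q, s}.
FIRST(<N>): from <N>->w s s we get {w}; from <N>->epsilon we get {epsilon}. So FIRST(<N>) = {epsilon, w}.
FIRST(<D>): from <D>-><N> q we get {q, w}; from <D>->s we get {s}; from <D>-><H> we get {epsilon, q, s}. So FIRST(<D>) = {epsilon, q, s, w}.
FIRST(<S>): from <S>->s <S> we get {s}; from <S>-><N> q we get {q, w}; from <S>-><D> <S> we get {q, s, w}. So FIRST(<S>) = {q, s, w}.
FOLLOW(<S>) includes $ since <S> is the start symbol.
FOLLOW(<S>): in <S>->s <S>, the suffix after <S> is empty (adds nothing new); in <S>-><D> <S>, the suffix after <S> is empty (adds nothing new). Thus FOLLOW(<S>) = {$}.
FOLLOW(<N>): in <S>-><N> q, <N> is followed by q with FIRST {q}; in <D>-><N> q, <N> is followed by q with FIRST {q}. Thus FOLLOW(<N>) = {q}.
FOLLOW(<D>): in <S>-><D> <S>, <D> is followed by <S> with FIRST {q, s, w}; in <H>->q <D>, the suffix after <D> is empty, so FOLLOW(<D>) ⊇ FOLLOW(<H>) = {q, s, w}. Thus FOLLOW(<D>) = {q, s, w}.
FOLLOW(<H>): in <D>-><H>, the suffix after <H> is empty, so FOLLOW(<H>) ⊇ FOLLOW(<D>) = {q, s, w}. Thus FOLLOW(<H>) = {q, s, w}.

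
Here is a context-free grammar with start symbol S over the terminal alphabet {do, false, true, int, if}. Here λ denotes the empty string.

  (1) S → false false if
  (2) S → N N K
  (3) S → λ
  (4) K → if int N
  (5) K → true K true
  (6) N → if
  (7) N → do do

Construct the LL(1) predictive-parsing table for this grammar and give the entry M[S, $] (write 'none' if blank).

S → λ

FIRST(K): from K→if int N we get {if}; from K→true K true we get {true}. So FIRST(K) = {if, true}.
FIRST(N): from N→if we get {if}; from N→do do we get {do}. So FIRST(N) = {do, if}.
FIRST(S): from S→false false if we get {false}; from S→N N K we get {do, if}; from S→λ we get {λ}. So FIRST(S) = {λ, do, false, if}.
FOLLOW(S) includes $ since S is the start symbol.
FOLLOW(S): S appears on no right-hand side. Thus FOLLOW(S) = {$}.
For S → false false if: FIRST(false false if) = {false}, so it goes in M[S, t] for t ∈ {false}.
For S → N N K: FIRST(N N K) = {do, if}, so it goes in M[S, t] for t ∈ {do, if}.
For S → λ: FIRST(λ) = {λ}, so it goes in M[S, t] for t ∈ {}; since λ ∈ FIRST, also for every t ∈ FOLLOW(S) = {$}.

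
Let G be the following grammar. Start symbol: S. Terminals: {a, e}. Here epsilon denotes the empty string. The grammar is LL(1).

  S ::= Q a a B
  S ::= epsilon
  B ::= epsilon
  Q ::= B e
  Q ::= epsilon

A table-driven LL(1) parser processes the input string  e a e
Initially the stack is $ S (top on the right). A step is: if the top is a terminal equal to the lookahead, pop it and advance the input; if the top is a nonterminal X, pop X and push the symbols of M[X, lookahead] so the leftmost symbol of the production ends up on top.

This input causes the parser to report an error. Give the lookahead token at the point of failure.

e

     Stack        Input    Action
  1  $ S          e a e $  expand S ::= Q a a B
  2  $ B a a Q    e a e $  expand Q ::= B e
  3  $ B a a e B  e a e $  expand B ::= epsilon
  4  $ B a a e    e a e $  match e
  5  $ B a a      a e $    match a
  6  $ B a        e $      error: top is terminal a but lookahead is e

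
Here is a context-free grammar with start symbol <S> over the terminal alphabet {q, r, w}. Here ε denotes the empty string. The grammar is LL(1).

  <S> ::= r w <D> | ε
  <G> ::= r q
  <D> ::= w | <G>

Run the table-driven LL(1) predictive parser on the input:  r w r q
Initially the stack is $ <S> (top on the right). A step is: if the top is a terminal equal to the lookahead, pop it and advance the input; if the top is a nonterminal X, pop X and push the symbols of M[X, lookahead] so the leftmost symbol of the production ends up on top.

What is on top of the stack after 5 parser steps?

r

     Stack      Input      Action
  1  $ <S>      r w r q $  expand <S> ::= r w <D>
  2  $ <D> w r  r w r q $  match r
  3  $ <D> w    w r q $    match w
  4  $ <D>      r q $      expand <D> ::= <G>
  5  $ <G>      r q $      expand <G> ::= r q
Stack after step 5: $ q r (top = r).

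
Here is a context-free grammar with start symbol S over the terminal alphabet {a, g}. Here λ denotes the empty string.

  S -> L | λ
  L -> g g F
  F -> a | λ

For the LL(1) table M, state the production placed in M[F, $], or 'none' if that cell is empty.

FIRST(L) = {g}
FIRST(F) = {λ, a}
FIRST(S) = {λ, g}  (via L)
FOLLOW(S) includes $ since S is the start symbol.
FOLLOW(L): in S->L, the suffix after L is empty, so FOLLOW(L) ⊇ FOLLOW(S) = {$}. Thus FOLLOW(L) = {$}.
FOLLOW(F): in L->g g F, the suffix after F is empty, so FOLLOW(F) ⊇ FOLLOW(L) = {$}. Thus FOLLOW(F) = {$}.
For F -> a: FIRST(a) = {a}, so it goes in M[F, t] for t ∈ {a}.
For F -> λ: FIRST(λ) = {λ}, so it goes in M[F, t] for t ∈ {}; since λ ∈ FIRST, also for every t ∈ FOLLOW(F) = {$}.

F -> λ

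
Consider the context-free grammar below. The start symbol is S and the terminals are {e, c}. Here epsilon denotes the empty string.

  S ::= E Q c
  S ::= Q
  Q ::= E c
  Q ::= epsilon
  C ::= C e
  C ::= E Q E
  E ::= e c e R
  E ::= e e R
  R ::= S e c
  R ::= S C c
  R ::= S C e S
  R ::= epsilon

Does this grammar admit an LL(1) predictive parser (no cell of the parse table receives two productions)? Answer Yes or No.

No

FIRST(S) = {epsilon, e}
FIRST(Q) = {epsilon, e}
FIRST(C) = {e}
FIRST(E) = {e}
FIRST(R) = {epsilon, e}
FOLLOW(S) = {$, c, e}
FOLLOW(Q) = {$, c, e}
FOLLOW(C) = {c, e}
FOLLOW(E) = {c, e}
FOLLOW(R) = {c, e}
Cell M[C, e] receives both C ::= C e and C ::= E Q E — the grammar is not LL(1).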